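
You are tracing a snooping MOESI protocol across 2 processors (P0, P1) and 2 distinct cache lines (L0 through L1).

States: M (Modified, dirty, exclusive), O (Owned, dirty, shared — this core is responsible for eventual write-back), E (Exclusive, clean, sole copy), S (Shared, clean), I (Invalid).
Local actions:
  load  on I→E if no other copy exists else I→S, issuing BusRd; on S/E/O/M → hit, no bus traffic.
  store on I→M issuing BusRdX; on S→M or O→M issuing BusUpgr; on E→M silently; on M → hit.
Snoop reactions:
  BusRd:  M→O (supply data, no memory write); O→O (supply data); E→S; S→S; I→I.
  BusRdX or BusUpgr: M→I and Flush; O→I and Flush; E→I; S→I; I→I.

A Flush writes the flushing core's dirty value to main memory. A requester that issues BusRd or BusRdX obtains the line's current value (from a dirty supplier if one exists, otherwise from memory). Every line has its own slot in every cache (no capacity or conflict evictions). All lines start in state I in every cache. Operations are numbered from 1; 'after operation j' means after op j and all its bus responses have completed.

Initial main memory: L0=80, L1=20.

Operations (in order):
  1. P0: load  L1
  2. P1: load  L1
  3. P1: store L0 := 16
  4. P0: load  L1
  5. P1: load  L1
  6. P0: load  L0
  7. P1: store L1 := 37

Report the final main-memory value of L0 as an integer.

[1] P0: load  L1 | P0:E(20), P1:I | bus: BusRd
[2] P1: load  L1 | P0:S(20), P1:S(20) | bus: BusRd
[3] P1: store L0 := 16 | P0:I, P1:M(16) | bus: BusRdX
[4] P0: load  L1 | P0:S(20), P1:S(20) | bus: none
[5] P1: load  L1 | P0:S(20), P1:S(20) | bus: none
[6] P0: load  L0 | P0:S(16), P1:O(16) | bus: BusRd
[7] P1: store L1 := 37 | P0:I, P1:M(37) | bus: BusUpgr

memory[L0] = 80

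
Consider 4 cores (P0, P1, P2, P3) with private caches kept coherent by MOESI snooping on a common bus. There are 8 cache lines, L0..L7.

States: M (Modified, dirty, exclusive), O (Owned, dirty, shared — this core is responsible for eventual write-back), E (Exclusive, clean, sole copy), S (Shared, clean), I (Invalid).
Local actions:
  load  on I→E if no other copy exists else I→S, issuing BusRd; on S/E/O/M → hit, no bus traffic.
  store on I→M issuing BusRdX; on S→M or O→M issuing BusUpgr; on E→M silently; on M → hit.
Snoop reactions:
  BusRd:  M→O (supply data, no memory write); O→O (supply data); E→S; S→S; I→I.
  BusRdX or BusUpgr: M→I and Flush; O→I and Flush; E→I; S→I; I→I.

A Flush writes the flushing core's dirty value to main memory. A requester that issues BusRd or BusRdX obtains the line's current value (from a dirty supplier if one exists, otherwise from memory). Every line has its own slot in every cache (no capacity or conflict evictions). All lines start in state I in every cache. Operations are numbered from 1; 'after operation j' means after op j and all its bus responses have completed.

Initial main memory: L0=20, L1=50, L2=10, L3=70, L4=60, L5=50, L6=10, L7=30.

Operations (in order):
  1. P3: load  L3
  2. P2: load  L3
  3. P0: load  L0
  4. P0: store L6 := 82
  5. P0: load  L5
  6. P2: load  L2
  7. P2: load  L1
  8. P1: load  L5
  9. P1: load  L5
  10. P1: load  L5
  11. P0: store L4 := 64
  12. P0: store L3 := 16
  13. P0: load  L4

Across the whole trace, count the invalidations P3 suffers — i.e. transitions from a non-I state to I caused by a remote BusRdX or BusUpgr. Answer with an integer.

step 1: P3: load  L3  ⟶  IIIE  (L3)  txn=BusRd  M[L3]=70
step 2: P2: load  L3  ⟶  IISS  (L3)  txn=BusRd  M[L3]=70
step 3: P0: load  L0  ⟶  EIII  (L0)  txn=BusRd  M[L0]=20
step 4: P0: store L6 := 82  ⟶  MIII  (L6)  txn=BusRdX  M[L6]=10
step 5: P0: load  L5  ⟶  EIII  (L5)  txn=BusRd  M[L5]=50
step 6: P2: load  L2  ⟶  IIEI  (L2)  txn=BusRd  M[L2]=10
step 7: P2: load  L1  ⟶  IIEI  (L1)  txn=BusRd  M[L1]=50
step 8: P1: load  L5  ⟶  SSII  (L5)  txn=BusRd  M[L5]=50
step 9: P1: load  L5  ⟶  SSII  (L5)  txn=∅  M[L5]=50
step 10: P1: load  L5  ⟶  SSII  (L5)  txn=∅  M[L5]=50
step 11: P0: store L4 := 64  ⟶  MIII  (L4)  txn=BusRdX  M[L4]=60
step 12: P0: store L3 := 16  ⟶  MIII  (L3)  txn=BusRdX  M[L3]=70
step 13: P0: load  L4  ⟶  MIII  (L4)  txn=∅  M[L4]=60

invalidations = 1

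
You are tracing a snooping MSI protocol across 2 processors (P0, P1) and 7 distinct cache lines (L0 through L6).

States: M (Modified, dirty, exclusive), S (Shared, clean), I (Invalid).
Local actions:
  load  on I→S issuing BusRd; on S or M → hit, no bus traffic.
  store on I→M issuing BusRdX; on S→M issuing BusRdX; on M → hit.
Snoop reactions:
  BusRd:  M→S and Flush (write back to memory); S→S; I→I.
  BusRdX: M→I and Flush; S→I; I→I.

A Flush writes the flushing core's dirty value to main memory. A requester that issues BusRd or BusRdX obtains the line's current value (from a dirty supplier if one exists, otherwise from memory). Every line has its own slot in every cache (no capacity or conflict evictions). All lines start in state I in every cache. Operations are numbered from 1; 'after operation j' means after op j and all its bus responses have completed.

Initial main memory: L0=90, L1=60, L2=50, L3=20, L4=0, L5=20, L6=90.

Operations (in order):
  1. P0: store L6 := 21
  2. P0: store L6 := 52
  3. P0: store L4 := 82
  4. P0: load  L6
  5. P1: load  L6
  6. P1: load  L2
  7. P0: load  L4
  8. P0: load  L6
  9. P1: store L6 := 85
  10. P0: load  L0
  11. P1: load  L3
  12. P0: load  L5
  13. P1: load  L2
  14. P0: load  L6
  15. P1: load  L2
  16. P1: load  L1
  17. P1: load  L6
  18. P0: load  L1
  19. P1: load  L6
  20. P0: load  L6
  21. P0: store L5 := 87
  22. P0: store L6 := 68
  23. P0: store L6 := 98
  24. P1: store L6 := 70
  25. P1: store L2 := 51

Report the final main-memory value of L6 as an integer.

  op1 P0: store L6 := 21 → M/I on L6; bus BusRdX; mem=90
  op2 P0: store L6 := 52 → M/I on L6; bus (none); mem=90
  op3 P0: store L4 := 82 → M/I on L4; bus BusRdX; mem=0
  op4 P0: load  L6 → M/I on L6; bus (none); mem=90
  op5 P1: load  L6 → S/S on L6; bus BusRd Flush; mem=52
  op6 P1: load  L2 → I/S on L2; bus BusRd; mem=50
  op7 P0: load  L4 → M/I on L4; bus (none); mem=0
  op8 P0: load  L6 → S/S on L6; bus (none); mem=52
  op9 P1: store L6 := 85 → I/M on L6; bus BusRdX; mem=52
  op10 P0: load  L0 → S/I on L0; bus BusRd; mem=90
  op11 P1: load  L3 → I/S on L3; bus BusRd; mem=20
  op12 P0: load  L5 → S/I on L5; bus BusRd; mem=20
  op13 P1: load  L2 → I/S on L2; bus (none); mem=50
  op14 P0: load  L6 → S/S on L6; bus BusRd Flush; mem=85
  op15 P1: load  L2 → I/S on L2; bus (none); mem=50
  op16 P1: load  L1 → I/S on L1; bus BusRd; mem=60
  op17 P1: load  L6 → S/S on L6; bus (none); mem=85
  op18 P0: load  L1 → S/S on L1; bus BusRd; mem=60
  op19 P1: load  L6 → S/S on L6; bus (none); mem=85
  op20 P0: load  L6 → S/S on L6; bus (none); mem=85
  op21 P0: store L5 := 87 → M/I on L5; bus BusRdX; mem=20
  op22 P0: store L6 := 68 → M/I on L6; bus BusRdX; mem=85
  op23 P0: store L6 := 98 → M/I on L6; bus (none); mem=85
  op24 P1: store L6 := 70 → I/M on L6; bus BusRdX Flush; mem=98
  op25 P1: store L2 := 51 → I/M on L2; bus BusRdX; mem=50

memory[L6] = 98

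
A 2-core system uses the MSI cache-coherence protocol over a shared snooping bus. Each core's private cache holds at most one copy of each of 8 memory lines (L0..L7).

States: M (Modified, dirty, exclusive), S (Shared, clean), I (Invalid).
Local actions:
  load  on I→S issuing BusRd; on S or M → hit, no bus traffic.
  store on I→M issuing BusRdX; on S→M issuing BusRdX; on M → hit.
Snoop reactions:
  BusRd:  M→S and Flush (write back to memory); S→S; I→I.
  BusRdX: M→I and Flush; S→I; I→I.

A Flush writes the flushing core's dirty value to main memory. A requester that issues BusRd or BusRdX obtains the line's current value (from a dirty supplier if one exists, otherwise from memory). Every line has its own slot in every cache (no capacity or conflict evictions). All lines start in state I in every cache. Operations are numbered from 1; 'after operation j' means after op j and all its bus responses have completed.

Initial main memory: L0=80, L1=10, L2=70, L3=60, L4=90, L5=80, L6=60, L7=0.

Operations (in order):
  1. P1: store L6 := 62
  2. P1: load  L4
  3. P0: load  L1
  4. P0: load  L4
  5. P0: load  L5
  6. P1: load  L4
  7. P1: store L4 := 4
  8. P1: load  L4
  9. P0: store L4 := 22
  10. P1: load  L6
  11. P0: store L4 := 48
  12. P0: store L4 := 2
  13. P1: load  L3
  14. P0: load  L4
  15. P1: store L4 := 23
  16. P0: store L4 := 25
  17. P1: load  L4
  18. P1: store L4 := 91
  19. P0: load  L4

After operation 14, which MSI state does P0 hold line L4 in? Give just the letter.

state = M

step 1: P1: store L6 := 62  ⟶  IM  (L6)  txn=BusRdX  M[L6]=60
step 2: P1: load  L4  ⟶  IS  (L4)  txn=BusRd  M[L4]=90
step 3: P0: load  L1  ⟶  SI  (L1)  txn=BusRd  M[L1]=10
step 4: P0: load  L4  ⟶  SS  (L4)  txn=BusRd  M[L4]=90
step 5: P0: load  L5  ⟶  SI  (L5)  txn=BusRd  M[L5]=80
step 6: P1: load  L4  ⟶  SS  (L4)  txn=∅  M[L4]=90
step 7: P1: store L4 := 4  ⟶  IM  (L4)  txn=BusRdX  M[L4]=90
step 8: P1: load  L4  ⟶  IM  (L4)  txn=∅  M[L4]=90
step 9: P0: store L4 := 22  ⟶  MI  (L4)  txn=BusRdX+Flush  M[L4]=4
step 10: P1: load  L6  ⟶  IM  (L6)  txn=∅  M[L6]=60
step 11: P0: store L4 := 48  ⟶  MI  (L4)  txn=∅  M[L4]=4
step 12: P0: store L4 := 2  ⟶  MI  (L4)  txn=∅  M[L4]=4
step 13: P1: load  L3  ⟶  IS  (L3)  txn=BusRd  M[L3]=60
step 14: P0: load  L4  ⟶  MI  (L4)  txn=∅  M[L4]=4
step 15: P1: store L4 := 23  ⟶  IM  (L4)  txn=BusRdX+Flush  M[L4]=2
step 16: P0: store L4 := 25  ⟶  MI  (L4)  txn=BusRdX+Flush  M[L4]=23
step 17: P1: load  L4  ⟶  SS  (L4)  txn=BusRd+Flush  M[L4]=25
step 18: P1: store L4 := 91  ⟶  IM  (L4)  txn=BusRdX  M[L4]=25
step 19: P0: load  L4  ⟶  SS  (L4)  txn=BusRd+Flush  M[L4]=91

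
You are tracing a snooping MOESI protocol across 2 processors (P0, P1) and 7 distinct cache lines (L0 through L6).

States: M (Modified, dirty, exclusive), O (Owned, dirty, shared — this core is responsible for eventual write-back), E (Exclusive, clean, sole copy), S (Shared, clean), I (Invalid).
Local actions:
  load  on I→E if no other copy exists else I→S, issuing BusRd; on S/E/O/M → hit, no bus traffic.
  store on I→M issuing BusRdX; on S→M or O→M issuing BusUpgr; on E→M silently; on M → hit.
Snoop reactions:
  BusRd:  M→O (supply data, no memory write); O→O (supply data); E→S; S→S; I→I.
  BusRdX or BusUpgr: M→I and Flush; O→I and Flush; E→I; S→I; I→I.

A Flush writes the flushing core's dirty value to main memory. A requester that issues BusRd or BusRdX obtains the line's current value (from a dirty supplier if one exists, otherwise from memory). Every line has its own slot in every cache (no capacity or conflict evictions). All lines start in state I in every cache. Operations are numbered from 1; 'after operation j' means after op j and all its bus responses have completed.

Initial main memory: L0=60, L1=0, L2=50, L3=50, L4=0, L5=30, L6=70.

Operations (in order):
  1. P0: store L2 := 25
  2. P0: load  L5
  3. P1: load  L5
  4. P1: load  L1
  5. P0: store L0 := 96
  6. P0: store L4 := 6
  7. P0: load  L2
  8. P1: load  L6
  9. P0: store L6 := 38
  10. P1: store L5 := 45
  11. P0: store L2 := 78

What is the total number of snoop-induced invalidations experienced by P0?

  op1 P0: store L2 := 25 → M/I on L2; bus BusRdX; mem=50
  op2 P0: load  L5 → E/I on L5; bus BusRd; mem=30
  op3 P1: load  L5 → S/S on L5; bus BusRd; mem=30
  op4 P1: load  L1 → I/E on L1; bus BusRd; mem=0
  op5 P0: store L0 := 96 → M/I on L0; bus BusRdX; mem=60
  op6 P0: store L4 := 6 → M/I on L4; bus BusRdX; mem=0
  op7 P0: load  L2 → M/I on L2; bus (none); mem=50
  op8 P1: load  L6 → I/E on L6; bus BusRd; mem=70
  op9 P0: store L6 := 38 → M/I on L6; bus BusRdX; mem=70
  op10 P1: store L5 := 45 → I/M on L5; bus BusUpgr; mem=30
  op11 P0: store L2 := 78 → M/I on L2; bus (none); mem=50

invalidations = 1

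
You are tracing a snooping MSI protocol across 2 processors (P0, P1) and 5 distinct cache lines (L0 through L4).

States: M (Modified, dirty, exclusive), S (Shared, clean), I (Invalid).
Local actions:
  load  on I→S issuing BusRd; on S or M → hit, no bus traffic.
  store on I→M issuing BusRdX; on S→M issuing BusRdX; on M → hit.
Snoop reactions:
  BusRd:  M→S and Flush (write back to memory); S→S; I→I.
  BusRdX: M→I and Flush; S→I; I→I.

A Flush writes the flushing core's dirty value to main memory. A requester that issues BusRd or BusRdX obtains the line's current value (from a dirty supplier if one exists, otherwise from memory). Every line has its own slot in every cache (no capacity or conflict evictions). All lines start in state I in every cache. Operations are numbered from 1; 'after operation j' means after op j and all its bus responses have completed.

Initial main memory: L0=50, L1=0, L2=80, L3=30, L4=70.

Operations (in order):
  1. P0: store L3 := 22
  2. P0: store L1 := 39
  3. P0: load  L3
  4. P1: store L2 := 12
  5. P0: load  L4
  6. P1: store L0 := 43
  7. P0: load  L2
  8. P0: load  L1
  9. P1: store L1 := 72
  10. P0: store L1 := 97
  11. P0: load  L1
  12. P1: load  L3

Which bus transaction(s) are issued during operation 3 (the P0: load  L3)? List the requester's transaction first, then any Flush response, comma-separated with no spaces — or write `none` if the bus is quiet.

bus = none

  op1 P0: store L3 := 22 → M/I on L3; bus BusRdX; mem=30
  op2 P0: store L1 := 39 → M/I on L1; bus BusRdX; mem=0
  op3 P0: load  L3 → M/I on L3; bus (none); mem=30
  op4 P1: store L2 := 12 → I/M on L2; bus BusRdX; mem=80
  op5 P0: load  L4 → S/I on L4; bus BusRd; mem=70
  op6 P1: store L0 := 43 → I/M on L0; bus BusRdX; mem=50
  op7 P0: load  L2 → S/S on L2; bus BusRd Flush; mem=12
  op8 P0: load  L1 → M/I on L1; bus (none); mem=0
  op9 P1: store L1 := 72 → I/M on L1; bus BusRdX Flush; mem=39
  op10 P0: store L1 := 97 → M/I on L1; bus BusRdX Flush; mem=72
  op11 P0: load  L1 → M/I on L1; bus (none); mem=72
  op12 P1: load  L3 → S/S on L3; bus BusRd Flush; mem=22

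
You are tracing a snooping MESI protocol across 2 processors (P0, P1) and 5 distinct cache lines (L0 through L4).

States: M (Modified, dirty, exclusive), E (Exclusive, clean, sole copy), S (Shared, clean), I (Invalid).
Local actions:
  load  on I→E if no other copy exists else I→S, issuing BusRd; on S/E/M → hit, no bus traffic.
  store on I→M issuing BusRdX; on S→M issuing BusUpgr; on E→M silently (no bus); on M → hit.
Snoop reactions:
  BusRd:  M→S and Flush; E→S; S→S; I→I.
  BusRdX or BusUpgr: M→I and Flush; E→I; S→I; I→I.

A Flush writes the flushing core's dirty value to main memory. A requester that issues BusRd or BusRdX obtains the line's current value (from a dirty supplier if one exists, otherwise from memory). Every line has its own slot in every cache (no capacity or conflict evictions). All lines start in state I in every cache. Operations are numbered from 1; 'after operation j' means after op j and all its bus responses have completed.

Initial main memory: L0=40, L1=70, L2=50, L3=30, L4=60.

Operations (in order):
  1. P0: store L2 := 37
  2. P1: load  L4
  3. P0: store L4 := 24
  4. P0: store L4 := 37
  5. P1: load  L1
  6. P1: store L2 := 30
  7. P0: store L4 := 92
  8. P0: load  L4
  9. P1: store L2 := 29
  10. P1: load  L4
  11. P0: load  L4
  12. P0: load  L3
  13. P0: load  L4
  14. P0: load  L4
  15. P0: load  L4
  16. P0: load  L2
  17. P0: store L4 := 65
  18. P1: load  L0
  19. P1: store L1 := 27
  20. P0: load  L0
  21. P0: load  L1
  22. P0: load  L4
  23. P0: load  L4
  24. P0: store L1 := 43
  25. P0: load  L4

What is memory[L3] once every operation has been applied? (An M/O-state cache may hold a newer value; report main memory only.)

1. P0: store L2 := 37  bus=[BusRdX]  L2: P0=M P1=I  mem[L2]=50
2. P1: load  L4  bus=[BusRd]  L4: P0=I P1=E  mem[L4]=60
3. P0: store L4 := 24  bus=[BusRdX]  L4: P0=M P1=I  mem[L4]=60
4. P0: store L4 := 37  bus=[-]  L4: P0=M P1=I  mem[L4]=60
5. P1: load  L1  bus=[BusRd]  L1: P0=I P1=E  mem[L1]=70
6. P1: store L2 := 30  bus=[BusRdX,Flush]  L2: P0=I P1=M  mem[L2]=37
7. P0: store L4 := 92  bus=[-]  L4: P0=M P1=I  mem[L4]=60
8. P0: load  L4  bus=[-]  L4: P0=M P1=I  mem[L4]=60
9. P1: store L2 := 29  bus=[-]  L2: P0=I P1=M  mem[L2]=37
10. P1: load  L4  bus=[BusRd,Flush]  L4: P0=S P1=S  mem[L4]=92
11. P0: load  L4  bus=[-]  L4: P0=S P1=S  mem[L4]=92
12. P0: load  L3  bus=[BusRd]  L3: P0=E P1=I  mem[L3]=30
13. P0: load  L4  bus=[-]  L4: P0=S P1=S  mem[L4]=92
14. P0: load  L4  bus=[-]  L4: P0=S P1=S  mem[L4]=92
15. P0: load  L4  bus=[-]  L4: P0=S P1=S  mem[L4]=92
16. P0: load  L2  bus=[BusRd,Flush]  L2: P0=S P1=S  mem[L2]=29
17. P0: store L4 := 65  bus=[BusUpgr]  L4: P0=M P1=I  mem[L4]=92
18. P1: load  L0  bus=[BusRd]  L0: P0=I P1=E  mem[L0]=40
19. P1: store L1 := 27  bus=[-]  L1: P0=I P1=M  mem[L1]=70
20. P0: load  L0  bus=[BusRd]  L0: P0=S P1=S  mem[L0]=40
21. P0: load  L1  bus=[BusRd,Flush]  L1: P0=S P1=S  mem[L1]=27
22. P0: load  L4  bus=[-]  L4: P0=M P1=I  mem[L4]=92
23. P0: load  L4  bus=[-]  L4: P0=M P1=I  mem[L4]=92
24. P0: store L1 := 43  bus=[BusUpgr]  L1: P0=M P1=I  mem[L1]=27
25. P0: load  L4  bus=[-]  L4: P0=M P1=I  mem[L4]=92

memory[L3] = 30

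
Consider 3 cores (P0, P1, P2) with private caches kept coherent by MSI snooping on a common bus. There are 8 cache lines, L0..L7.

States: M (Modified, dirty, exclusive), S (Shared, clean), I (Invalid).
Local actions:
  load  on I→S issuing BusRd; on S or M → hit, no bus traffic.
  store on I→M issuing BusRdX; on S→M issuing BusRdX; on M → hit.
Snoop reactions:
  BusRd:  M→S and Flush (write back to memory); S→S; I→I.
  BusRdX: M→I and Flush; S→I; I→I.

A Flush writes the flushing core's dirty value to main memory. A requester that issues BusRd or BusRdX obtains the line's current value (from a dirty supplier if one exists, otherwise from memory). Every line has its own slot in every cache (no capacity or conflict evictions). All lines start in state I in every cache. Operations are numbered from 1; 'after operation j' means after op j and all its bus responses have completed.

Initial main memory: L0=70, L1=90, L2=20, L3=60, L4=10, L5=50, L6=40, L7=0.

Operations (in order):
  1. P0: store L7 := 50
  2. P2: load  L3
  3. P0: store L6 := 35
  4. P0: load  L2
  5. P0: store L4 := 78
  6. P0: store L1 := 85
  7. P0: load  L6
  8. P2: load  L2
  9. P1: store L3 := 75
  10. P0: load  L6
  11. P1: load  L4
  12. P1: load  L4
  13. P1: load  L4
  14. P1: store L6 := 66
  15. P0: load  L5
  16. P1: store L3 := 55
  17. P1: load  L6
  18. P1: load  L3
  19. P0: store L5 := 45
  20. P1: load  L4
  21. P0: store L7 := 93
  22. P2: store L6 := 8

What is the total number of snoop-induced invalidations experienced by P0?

invalidations = 1

[1] P0: store L7 := 50 | P0:M(50), P1:I, P2:I | bus: BusRdX
[2] P2: load  L3 | P0:I, P1:I, P2:S(60) | bus: BusRd
[3] P0: store L6 := 35 | P0:M(35), P1:I, P2:I | bus: BusRdX
[4] P0: load  L2 | P0:S(20), P1:I, P2:I | bus: BusRd
[5] P0: store L4 := 78 | P0:M(78), P1:I, P2:I | bus: BusRdX
[6] P0: store L1 := 85 | P0:M(85), P1:I, P2:I | bus: BusRdX
[7] P0: load  L6 | P0:M(35), P1:I, P2:I | bus: none
[8] P2: load  L2 | P0:S(20), P1:I, P2:S(20) | bus: BusRd
[9] P1: store L3 := 75 | P0:I, P1:M(75), P2:I | bus: BusRdX
[10] P0: load  L6 | P0:M(35), P1:I, P2:I | bus: none
[11] P1: load  L4 | P0:S(78), P1:S(78), P2:I | bus: BusRd,Flush
[12] P1: load  L4 | P0:S(78), P1:S(78), P2:I | bus: none
[13] P1: load  L4 | P0:S(78), P1:S(78), P2:I | bus: none
[14] P1: store L6 := 66 | P0:I, P1:M(66), P2:I | bus: BusRdX,Flush
[15] P0: load  L5 | P0:S(50), P1:I, P2:I | bus: BusRd
[16] P1: store L3 := 55 | P0:I, P1:M(55), P2:I | bus: none
[17] P1: load  L6 | P0:I, P1:M(66), P2:I | bus: none
[18] P1: load  L3 | P0:I, P1:M(55), P2:I | bus: none
[19] P0: store L5 := 45 | P0:M(45), P1:I, P2:I | bus: BusRdX
[20] P1: load  L4 | P0:S(78), P1:S(78), P2:I | bus: none
[21] P0: store L7 := 93 | P0:M(93), P1:I, P2:I | bus: none
[22] P2: store L6 := 8 | P0:I, P1:I, P2:M(8) | bus: BusRdX,Flush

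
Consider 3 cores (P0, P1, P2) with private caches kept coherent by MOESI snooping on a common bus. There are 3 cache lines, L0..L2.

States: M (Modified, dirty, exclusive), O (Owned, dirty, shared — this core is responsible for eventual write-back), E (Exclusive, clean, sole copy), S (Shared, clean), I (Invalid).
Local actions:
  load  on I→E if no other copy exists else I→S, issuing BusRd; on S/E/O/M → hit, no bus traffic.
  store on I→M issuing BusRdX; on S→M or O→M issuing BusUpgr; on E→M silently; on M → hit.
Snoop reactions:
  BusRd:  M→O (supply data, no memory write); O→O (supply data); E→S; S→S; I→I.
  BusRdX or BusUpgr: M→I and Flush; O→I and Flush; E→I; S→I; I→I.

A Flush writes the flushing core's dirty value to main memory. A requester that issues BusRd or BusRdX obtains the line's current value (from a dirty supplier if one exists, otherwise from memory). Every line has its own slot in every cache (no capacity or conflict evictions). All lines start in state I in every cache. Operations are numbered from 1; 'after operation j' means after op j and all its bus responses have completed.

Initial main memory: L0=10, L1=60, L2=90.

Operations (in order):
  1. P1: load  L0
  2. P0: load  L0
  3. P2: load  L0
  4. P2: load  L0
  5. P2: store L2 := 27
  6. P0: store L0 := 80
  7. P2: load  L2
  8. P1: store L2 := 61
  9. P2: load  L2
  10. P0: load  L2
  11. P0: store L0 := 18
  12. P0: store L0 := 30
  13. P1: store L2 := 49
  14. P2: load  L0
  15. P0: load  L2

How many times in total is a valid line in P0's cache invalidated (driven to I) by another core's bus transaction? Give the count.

invalidations = 1

[1] P1: load  L0 | P0:I, P1:E(10), P2:I | bus: BusRd
[2] P0: load  L0 | P0:S(10), P1:S(10), P2:I | bus: BusRd
[3] P2: load  L0 | P0:S(10), P1:S(10), P2:S(10) | bus: BusRd
[4] P2: load  L0 | P0:S(10), P1:S(10), P2:S(10) | bus: none
[5] P2: store L2 := 27 | P0:I, P1:I, P2:M(27) | bus: BusRdX
[6] P0: store L0 := 80 | P0:M(80), P1:I, P2:I | bus: BusUpgr
[7] P2: load  L2 | P0:I, P1:I, P2:M(27) | bus: none
[8] P1: store L2 := 61 | P0:I, P1:M(61), P2:I | bus: BusRdX,Flush
[9] P2: load  L2 | P0:I, P1:O(61), P2:S(61) | bus: BusRd
[10] P0: load  L2 | P0:S(61), P1:O(61), P2:S(61) | bus: BusRd
[11] P0: store L0 := 18 | P0:M(18), P1:I, P2:I | bus: none
[12] P0: store L0 := 30 | P0:M(30), P1:I, P2:I | bus: none
[13] P1: store L2 := 49 | P0:I, P1:M(49), P2:I | bus: BusUpgr
[14] P2: load  L0 | P0:O(30), P1:I, P2:S(30) | bus: BusRd
[15] P0: load  L2 | P0:S(49), P1:O(49), P2:I | bus: BusRd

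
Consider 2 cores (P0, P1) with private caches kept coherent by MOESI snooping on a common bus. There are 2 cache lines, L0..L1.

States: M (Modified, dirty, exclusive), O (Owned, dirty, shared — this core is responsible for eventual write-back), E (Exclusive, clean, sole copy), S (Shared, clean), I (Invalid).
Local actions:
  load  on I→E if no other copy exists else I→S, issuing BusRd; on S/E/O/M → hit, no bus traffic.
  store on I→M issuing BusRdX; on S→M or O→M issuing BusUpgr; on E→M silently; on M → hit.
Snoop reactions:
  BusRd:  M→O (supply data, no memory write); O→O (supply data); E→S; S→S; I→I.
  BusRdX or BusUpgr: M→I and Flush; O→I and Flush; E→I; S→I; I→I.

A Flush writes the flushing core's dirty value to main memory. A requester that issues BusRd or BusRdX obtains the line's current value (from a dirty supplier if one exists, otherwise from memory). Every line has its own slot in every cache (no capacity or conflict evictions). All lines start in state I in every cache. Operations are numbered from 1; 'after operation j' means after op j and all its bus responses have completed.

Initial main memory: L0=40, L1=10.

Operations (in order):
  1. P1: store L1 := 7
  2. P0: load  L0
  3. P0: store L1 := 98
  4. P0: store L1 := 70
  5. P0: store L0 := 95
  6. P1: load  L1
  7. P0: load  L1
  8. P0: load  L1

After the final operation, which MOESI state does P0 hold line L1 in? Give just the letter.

state = O

[1] P1: store L1 := 7 | P0:I, P1:M(7) | bus: BusRdX
[2] P0: load  L0 | P0:E(40), P1:I | bus: BusRd
[3] P0: store L1 := 98 | P0:M(98), P1:I | bus: BusRdX,Flush
[4] P0: store L1 := 70 | P0:M(70), P1:I | bus: none
[5] P0: store L0 := 95 | P0:M(95), P1:I | bus: none
[6] P1: load  L1 | P0:O(70), P1:S(70) | bus: BusRd
[7] P0: load  L1 | P0:O(70), P1:S(70) | bus: none
[8] P0: load  L1 | P0:O(70), P1:S(70) | bus: none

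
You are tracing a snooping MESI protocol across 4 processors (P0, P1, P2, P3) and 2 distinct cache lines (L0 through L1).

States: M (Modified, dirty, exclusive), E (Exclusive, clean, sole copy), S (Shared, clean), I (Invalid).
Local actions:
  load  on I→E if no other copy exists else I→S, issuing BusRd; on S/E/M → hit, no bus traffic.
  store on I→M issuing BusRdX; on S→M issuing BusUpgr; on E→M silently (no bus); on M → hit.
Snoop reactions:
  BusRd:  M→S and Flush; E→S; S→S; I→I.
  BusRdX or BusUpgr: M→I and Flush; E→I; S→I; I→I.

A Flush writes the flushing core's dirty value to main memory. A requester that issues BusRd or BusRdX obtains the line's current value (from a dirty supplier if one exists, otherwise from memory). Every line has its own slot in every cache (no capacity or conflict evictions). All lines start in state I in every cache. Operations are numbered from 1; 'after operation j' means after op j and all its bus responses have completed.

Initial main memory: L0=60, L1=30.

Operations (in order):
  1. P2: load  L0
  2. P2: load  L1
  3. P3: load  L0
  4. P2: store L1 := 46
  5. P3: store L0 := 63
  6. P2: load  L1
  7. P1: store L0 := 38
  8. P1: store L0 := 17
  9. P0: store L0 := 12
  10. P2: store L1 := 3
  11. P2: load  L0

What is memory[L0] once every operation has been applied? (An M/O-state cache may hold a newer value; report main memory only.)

memory[L0] = 12

1. P2: load  L0  bus=[BusRd]  L0: P0=I P1=I P2=E P3=I  mem[L0]=60
2. P2: load  L1  bus=[BusRd]  L1: P0=I P1=I P2=E P3=I  mem[L1]=30
3. P3: load  L0  bus=[BusRd]  L0: P0=I P1=I P2=S P3=S  mem[L0]=60
4. P2: store L1 := 46  bus=[-]  L1: P0=I P1=I P2=M P3=I  mem[L1]=30
5. P3: store L0 := 63  bus=[BusUpgr]  L0: P0=I P1=I P2=I P3=M  mem[L0]=60
6. P2: load  L1  bus=[-]  L1: P0=I P1=I P2=M P3=I  mem[L1]=30
7. P1: store L0 := 38  bus=[BusRdX,Flush]  L0: P0=I P1=M P2=I P3=I  mem[L0]=63
8. P1: store L0 := 17  bus=[-]  L0: P0=I P1=M P2=I P3=I  mem[L0]=63
9. P0: store L0 := 12  bus=[BusRdX,Flush]  L0: P0=M P1=I P2=I P3=I  mem[L0]=17
10. P2: store L1 := 3  bus=[-]  L1: P0=I P1=I P2=M P3=I  mem[L1]=30
11. P2: load  L0  bus=[BusRd,Flush]  L0: P0=S P1=I P2=S P3=I  mem[L0]=12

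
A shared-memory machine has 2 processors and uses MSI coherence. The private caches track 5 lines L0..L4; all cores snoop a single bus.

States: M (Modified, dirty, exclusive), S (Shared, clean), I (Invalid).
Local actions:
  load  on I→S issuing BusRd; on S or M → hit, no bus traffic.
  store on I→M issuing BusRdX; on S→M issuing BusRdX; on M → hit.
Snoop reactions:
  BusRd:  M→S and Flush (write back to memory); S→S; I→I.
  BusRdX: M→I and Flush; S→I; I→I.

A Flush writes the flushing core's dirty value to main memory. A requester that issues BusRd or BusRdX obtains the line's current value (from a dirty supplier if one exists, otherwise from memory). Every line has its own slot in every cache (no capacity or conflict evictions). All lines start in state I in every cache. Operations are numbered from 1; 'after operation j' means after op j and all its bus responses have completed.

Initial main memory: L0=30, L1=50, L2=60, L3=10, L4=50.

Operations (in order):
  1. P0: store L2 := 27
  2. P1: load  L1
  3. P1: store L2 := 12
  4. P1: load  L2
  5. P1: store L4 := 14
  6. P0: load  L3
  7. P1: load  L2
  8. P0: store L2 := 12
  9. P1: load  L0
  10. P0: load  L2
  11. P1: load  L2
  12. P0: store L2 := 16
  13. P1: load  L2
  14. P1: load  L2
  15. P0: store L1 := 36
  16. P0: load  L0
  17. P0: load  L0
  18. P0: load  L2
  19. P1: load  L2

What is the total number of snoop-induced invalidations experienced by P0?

1. P0: store L2 := 27  bus=[BusRdX]  L2: P0=M P1=I  mem[L2]=60
2. P1: load  L1  bus=[BusRd]  L1: P0=I P1=S  mem[L1]=50
3. P1: store L2 := 12  bus=[BusRdX,Flush]  L2: P0=I P1=M  mem[L2]=27
4. P1: load  L2  bus=[-]  L2: P0=I P1=M  mem[L2]=27
5. P1: store L4 := 14  bus=[BusRdX]  L4: P0=I P1=M  mem[L4]=50
6. P0: load  L3  bus=[BusRd]  L3: P0=S P1=I  mem[L3]=10
7. P1: load  L2  bus=[-]  L2: P0=I P1=M  mem[L2]=27
8. P0: store L2 := 12  bus=[BusRdX,Flush]  L2: P0=M P1=I  mem[L2]=12
9. P1: load  L0  bus=[BusRd]  L0: P0=I P1=S  mem[L0]=30
10. P0: load  L2  bus=[-]  L2: P0=M P1=I  mem[L2]=12
11. P1: load  L2  bus=[BusRd,Flush]  L2: P0=S P1=S  mem[L2]=12
12. P0: store L2 := 16  bus=[BusRdX]  L2: P0=M P1=I  mem[L2]=12
13. P1: load  L2  bus=[BusRd,Flush]  L2: P0=S P1=S  mem[L2]=16
14. P1: load  L2  bus=[-]  L2: P0=S P1=S  mem[L2]=16
15. P0: store L1 := 36  bus=[BusRdX]  L1: P0=M P1=I  mem[L1]=50
16. P0: load  L0  bus=[BusRd]  L0: P0=S P1=S  mem[L0]=30
17. P0: load  L0  bus=[-]  L0: P0=S P1=S  mem[L0]=30
18. P0: load  L2  bus=[-]  L2: P0=S P1=S  mem[L2]=16
19. P1: load  L2  bus=[-]  L2: P0=S P1=S  mem[L2]=16

invalidations = 1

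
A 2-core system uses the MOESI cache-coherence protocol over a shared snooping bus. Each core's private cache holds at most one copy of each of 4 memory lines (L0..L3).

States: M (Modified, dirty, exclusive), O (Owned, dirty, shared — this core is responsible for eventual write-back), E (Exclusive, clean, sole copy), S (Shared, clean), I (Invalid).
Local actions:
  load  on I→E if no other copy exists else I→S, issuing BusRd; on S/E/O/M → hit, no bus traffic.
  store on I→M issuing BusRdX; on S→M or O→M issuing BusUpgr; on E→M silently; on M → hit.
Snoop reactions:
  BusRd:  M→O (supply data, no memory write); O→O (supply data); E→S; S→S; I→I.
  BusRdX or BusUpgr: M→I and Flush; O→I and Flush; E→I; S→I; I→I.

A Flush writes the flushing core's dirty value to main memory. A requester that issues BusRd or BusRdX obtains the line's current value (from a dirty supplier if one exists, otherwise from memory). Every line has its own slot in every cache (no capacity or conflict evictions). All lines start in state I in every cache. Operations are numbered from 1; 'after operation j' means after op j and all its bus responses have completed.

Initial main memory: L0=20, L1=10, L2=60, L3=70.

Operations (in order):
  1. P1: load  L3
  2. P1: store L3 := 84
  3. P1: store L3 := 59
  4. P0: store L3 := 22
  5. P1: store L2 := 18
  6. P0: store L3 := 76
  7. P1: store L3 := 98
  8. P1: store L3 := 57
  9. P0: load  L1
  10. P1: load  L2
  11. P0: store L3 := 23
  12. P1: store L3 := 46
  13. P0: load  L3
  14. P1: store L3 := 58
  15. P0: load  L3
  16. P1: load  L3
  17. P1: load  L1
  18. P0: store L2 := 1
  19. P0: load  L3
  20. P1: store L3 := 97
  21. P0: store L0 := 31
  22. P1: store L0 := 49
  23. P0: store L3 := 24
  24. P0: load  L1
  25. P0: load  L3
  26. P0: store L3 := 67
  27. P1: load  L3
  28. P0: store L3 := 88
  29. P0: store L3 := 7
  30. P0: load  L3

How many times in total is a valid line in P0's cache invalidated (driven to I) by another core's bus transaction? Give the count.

invalidations = 5

step 1: P1: load  L3  ⟶  IE  (L3)  txn=BusRd  M[L3]=70
step 2: P1: store L3 := 84  ⟶  IM  (L3)  txn=∅  M[L3]=70
step 3: P1: store L3 := 59  ⟶  IM  (L3)  txn=∅  M[L3]=70
step 4: P0: store L3 := 22  ⟶  MI  (L3)  txn=BusRdX+Flush  M[L3]=59
step 5: P1: store L2 := 18  ⟶  IM  (L2)  txn=BusRdX  M[L2]=60
step 6: P0: store L3 := 76  ⟶  MI  (L3)  txn=∅  M[L3]=59
step 7: P1: store L3 := 98  ⟶  IM  (L3)  txn=BusRdX+Flush  M[L3]=76
step 8: P1: store L3 := 57  ⟶  IM  (L3)  txn=∅  M[L3]=76
step 9: P0: load  L1  ⟶  EI  (L1)  txn=BusRd  M[L1]=10
step 10: P1: load  L2  ⟶  IM  (L2)  txn=∅  M[L2]=60
step 11: P0: store L3 := 23  ⟶  MI  (L3)  txn=BusRdX+Flush  M[L3]=57
step 12: P1: store L3 := 46  ⟶  IM  (L3)  txn=BusRdX+Flush  M[L3]=23
step 13: P0: load  L3  ⟶  SO  (L3)  txn=BusRd  M[L3]=23
step 14: P1: store L3 := 58  ⟶  IM  (L3)  txn=BusUpgr  M[L3]=23
step 15: P0: load  L3  ⟶  SO  (L3)  txn=BusRd  M[L3]=23
step 16: P1: load  L3  ⟶  SO  (L3)  txn=∅  M[L3]=23
step 17: P1: load  L1  ⟶  SS  (L1)  txn=BusRd  M[L1]=10
step 18: P0: store L2 := 1  ⟶  MI  (L2)  txn=BusRdX+Flush  M[L2]=18
step 19: P0: load  L3  ⟶  SO  (L3)  txn=∅  M[L3]=23
step 20: P1: store L3 := 97  ⟶  IM  (L3)  txn=BusUpgr  M[L3]=23
step 21: P0: store L0 := 31  ⟶  MI  (L0)  txn=BusRdX  M[L0]=20
step 22: P1: store L0 := 49  ⟶  IM  (L0)  txn=BusRdX+Flush  M[L0]=31
step 23: P0: store L3 := 24  ⟶  MI  (L3)  txn=BusRdX+Flush  M[L3]=97
step 24: P0: load  L1  ⟶  SS  (L1)  txn=∅  M[L1]=10
step 25: P0: load  L3  ⟶  MI  (L3)  txn=∅  M[L3]=97
step 26: P0: store L3 := 67  ⟶  MI  (L3)  txn=∅  M[L3]=97
step 27: P1: load  L3  ⟶  OS  (L3)  txn=BusRd  M[L3]=97
step 28: P0: store L3 := 88  ⟶  MI  (L3)  txn=BusUpgr  M[L3]=97
step 29: P0: store L3 := 7  ⟶  MI  (L3)  txn=∅  M[L3]=97
step 30: P0: load  L3  ⟶  MI  (L3)  txn=∅  M[L3]=97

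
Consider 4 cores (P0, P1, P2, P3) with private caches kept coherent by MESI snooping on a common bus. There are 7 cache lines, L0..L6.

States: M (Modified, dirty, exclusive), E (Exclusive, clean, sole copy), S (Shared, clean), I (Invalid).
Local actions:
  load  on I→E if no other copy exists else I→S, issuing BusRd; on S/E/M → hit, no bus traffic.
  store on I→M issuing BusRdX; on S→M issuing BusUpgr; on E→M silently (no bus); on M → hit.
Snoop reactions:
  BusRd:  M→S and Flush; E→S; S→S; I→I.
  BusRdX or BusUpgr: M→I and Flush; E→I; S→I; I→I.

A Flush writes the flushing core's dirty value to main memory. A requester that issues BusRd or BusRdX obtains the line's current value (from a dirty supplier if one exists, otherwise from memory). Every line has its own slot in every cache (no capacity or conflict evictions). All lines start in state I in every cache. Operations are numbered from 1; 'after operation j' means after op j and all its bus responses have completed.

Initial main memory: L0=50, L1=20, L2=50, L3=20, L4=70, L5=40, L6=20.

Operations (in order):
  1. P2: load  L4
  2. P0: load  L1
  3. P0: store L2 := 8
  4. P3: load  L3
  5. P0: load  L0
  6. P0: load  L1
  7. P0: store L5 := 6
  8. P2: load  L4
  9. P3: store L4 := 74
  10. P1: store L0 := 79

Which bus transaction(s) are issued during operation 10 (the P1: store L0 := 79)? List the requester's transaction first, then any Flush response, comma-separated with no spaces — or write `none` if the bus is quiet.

bus = BusRdX

  op1 P2: load  L4 → I/I/E/I on L4; bus BusRd; mem=70
  op2 P0: load  L1 → E/I/I/I on L1; bus BusRd; mem=20
  op3 P0: store L2 := 8 → M/I/I/I on L2; bus BusRdX; mem=50
  op4 P3: load  L3 → I/I/I/E on L3; bus BusRd; mem=20
  op5 P0: load  L0 → E/I/I/I on L0; bus BusRd; mem=50
  op6 P0: load  L1 → E/I/I/I on L1; bus (none); mem=20
  op7 P0: store L5 := 6 → M/I/I/I on L5; bus BusRdX; mem=40
  op8 P2: load  L4 → I/I/E/I on L4; bus (none); mem=70
  op9 P3: store L4 := 74 → I/I/I/M on L4; bus BusRdX; mem=70
  op10 P1: store L0 := 79 → I/M/I/I on L0; bus BusRdX; mem=50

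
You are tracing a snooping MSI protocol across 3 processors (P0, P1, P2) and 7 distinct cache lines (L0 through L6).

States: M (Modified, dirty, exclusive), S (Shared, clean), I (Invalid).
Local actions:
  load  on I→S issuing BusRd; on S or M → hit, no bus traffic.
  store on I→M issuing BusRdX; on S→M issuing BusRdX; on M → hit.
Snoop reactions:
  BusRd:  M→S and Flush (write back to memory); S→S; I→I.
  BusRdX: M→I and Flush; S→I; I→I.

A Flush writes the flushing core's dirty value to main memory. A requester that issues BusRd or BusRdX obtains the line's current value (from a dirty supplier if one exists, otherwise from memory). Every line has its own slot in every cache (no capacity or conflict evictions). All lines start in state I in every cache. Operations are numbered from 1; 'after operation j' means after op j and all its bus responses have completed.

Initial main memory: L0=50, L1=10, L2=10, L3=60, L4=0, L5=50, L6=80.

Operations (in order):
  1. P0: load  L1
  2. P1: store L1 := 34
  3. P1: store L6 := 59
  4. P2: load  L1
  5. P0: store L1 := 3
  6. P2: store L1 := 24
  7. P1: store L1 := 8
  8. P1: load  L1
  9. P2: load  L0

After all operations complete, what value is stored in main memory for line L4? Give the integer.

memory[L4] = 0

step 1: P0: load  L1  ⟶  SII  (L1)  txn=BusRd  M[L1]=10
step 2: P1: store L1 := 34  ⟶  IMI  (L1)  txn=BusRdX  M[L1]=10
step 3: P1: store L6 := 59  ⟶  IMI  (L6)  txn=BusRdX  M[L6]=80
step 4: P2: load  L1  ⟶  ISS  (L1)  txn=BusRd+Flush  M[L1]=34
step 5: P0: store L1 := 3  ⟶  MII  (L1)  txn=BusRdX  M[L1]=34
step 6: P2: store L1 := 24  ⟶  IIM  (L1)  txn=BusRdX+Flush  M[L1]=3
step 7: P1: store L1 := 8  ⟶  IMI  (L1)  txn=BusRdX+Flush  M[L1]=24
step 8: P1: load  L1  ⟶  IMI  (L1)  txn=∅  M[L1]=24
step 9: P2: load  L0  ⟶  IIS  (L0)  txn=BusRd  M[L0]=50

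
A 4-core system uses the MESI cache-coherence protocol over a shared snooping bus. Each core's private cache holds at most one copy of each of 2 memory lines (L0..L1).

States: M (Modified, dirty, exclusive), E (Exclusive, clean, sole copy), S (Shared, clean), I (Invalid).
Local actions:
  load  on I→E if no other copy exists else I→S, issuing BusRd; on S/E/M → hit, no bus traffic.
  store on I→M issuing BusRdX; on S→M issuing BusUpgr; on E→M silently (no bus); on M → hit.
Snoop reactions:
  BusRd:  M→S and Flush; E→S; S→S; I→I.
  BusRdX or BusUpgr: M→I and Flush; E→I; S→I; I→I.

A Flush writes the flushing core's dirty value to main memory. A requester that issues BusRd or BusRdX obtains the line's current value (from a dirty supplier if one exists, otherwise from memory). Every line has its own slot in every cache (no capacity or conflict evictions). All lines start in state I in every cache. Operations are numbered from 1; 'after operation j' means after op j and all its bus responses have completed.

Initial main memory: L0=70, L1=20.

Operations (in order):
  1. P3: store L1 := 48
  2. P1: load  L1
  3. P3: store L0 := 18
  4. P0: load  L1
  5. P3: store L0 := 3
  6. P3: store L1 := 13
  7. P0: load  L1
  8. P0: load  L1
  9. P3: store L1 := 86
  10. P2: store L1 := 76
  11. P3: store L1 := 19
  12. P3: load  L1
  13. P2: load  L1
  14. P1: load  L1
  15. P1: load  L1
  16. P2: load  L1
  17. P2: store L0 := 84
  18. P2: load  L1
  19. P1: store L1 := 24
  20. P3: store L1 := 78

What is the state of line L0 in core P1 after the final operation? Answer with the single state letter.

step 1: P3: store L1 := 48  ⟶  IIIM  (L1)  txn=BusRdX  M[L1]=20
step 2: P1: load  L1  ⟶  ISIS  (L1)  txn=BusRd+Flush  M[L1]=48
step 3: P3: store L0 := 18  ⟶  IIIM  (L0)  txn=BusRdX  M[L0]=70
step 4: P0: load  L1  ⟶  SSIS  (L1)  txn=BusRd  M[L1]=48
step 5: P3: store L0 := 3  ⟶  IIIM  (L0)  txn=∅  M[L0]=70
step 6: P3: store L1 := 13  ⟶  IIIM  (L1)  txn=BusUpgr  M[L1]=48
step 7: P0: load  L1  ⟶  SIIS  (L1)  txn=BusRd+Flush  M[L1]=13
step 8: P0: load  L1  ⟶  SIIS  (L1)  txn=∅  M[L1]=13
step 9: P3: store L1 := 86  ⟶  IIIM  (L1)  txn=BusUpgr  M[L1]=13
step 10: P2: store L1 := 76  ⟶  IIMI  (L1)  txn=BusRdX+Flush  M[L1]=86
step 11: P3: store L1 := 19  ⟶  IIIM  (L1)  txn=BusRdX+Flush  M[L1]=76
step 12: P3: load  L1  ⟶  IIIM  (L1)  txn=∅  M[L1]=76
step 13: P2: load  L1  ⟶  IISS  (L1)  txn=BusRd+Flush  M[L1]=19
step 14: P1: load  L1  ⟶  ISSS  (L1)  txn=BusRd  M[L1]=19
step 15: P1: load  L1  ⟶  ISSS  (L1)  txn=∅  M[L1]=19
step 16: P2: load  L1  ⟶  ISSS  (L1)  txn=∅  M[L1]=19
step 17: P2: store L0 := 84  ⟶  IIMI  (L0)  txn=BusRdX+Flush  M[L0]=3
step 18: P2: load  L1  ⟶  ISSS  (L1)  txn=∅  M[L1]=19
step 19: P1: store L1 := 24  ⟶  IMII  (L1)  txn=BusUpgr  M[L1]=19
step 20: P3: store L1 := 78  ⟶  IIIM  (L1)  txn=BusRdX+Flush  M[L1]=24

state = I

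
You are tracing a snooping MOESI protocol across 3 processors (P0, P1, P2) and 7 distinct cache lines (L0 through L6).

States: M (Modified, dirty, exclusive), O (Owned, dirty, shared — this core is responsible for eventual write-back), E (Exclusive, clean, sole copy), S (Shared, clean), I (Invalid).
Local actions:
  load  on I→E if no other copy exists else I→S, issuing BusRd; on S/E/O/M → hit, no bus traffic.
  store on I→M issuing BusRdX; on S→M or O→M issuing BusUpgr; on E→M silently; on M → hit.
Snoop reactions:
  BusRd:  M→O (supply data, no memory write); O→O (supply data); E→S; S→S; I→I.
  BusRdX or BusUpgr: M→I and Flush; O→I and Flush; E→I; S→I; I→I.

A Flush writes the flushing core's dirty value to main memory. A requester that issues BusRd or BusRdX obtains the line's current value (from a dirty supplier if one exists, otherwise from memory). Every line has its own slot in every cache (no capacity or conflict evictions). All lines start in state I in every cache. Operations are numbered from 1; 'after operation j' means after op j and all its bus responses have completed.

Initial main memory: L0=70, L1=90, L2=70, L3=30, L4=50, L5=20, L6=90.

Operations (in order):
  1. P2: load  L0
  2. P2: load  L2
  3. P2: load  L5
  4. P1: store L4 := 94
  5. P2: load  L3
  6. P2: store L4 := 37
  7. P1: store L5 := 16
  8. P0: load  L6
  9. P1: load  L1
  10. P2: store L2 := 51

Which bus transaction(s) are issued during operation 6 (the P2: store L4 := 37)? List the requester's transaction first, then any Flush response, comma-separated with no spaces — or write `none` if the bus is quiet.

  op1 P2: load  L0 → I/I/E on L0; bus BusRd; mem=70
  op2 P2: load  L2 → I/I/E on L2; bus BusRd; mem=70
  op3 P2: load  L5 → I/I/E on L5; bus BusRd; mem=20
  op4 P1: store L4 := 94 → I/M/I on L4; bus BusRdX; mem=50
  op5 P2: load  L3 → I/I/E on L3; bus BusRd; mem=30
  op6 P2: store L4 := 37 → I/I/M on L4; bus BusRdX Flush; mem=94
  op7 P1: store L5 := 16 → I/M/I on L5; bus BusRdX; mem=20
  op8 P0: load  L6 → E/I/I on L6; bus BusRd; mem=90
  op9 P1: load  L1 → I/E/I on L1; bus BusRd; mem=90
  op10 P2: store L2 := 51 → I/I/M on L2; bus (none); mem=70

bus = BusRdX,Flush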